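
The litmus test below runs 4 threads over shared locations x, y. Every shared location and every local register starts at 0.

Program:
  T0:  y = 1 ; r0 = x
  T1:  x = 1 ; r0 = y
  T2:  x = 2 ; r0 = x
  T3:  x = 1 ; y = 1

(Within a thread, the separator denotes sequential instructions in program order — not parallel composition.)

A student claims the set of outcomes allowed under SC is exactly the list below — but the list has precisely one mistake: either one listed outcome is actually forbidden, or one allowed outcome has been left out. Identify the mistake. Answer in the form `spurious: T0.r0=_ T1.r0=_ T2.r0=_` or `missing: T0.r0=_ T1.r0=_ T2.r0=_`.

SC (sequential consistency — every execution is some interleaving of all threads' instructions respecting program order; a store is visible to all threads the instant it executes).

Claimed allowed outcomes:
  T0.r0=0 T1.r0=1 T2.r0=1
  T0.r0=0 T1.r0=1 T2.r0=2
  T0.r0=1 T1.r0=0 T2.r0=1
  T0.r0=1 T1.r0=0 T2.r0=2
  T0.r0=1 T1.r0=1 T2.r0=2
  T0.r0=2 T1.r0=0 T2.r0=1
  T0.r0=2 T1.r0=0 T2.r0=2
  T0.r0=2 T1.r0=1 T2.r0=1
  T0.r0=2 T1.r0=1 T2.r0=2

missing: T0.r0=1 T1.r0=1 T2.r0=1

outcome vector order: (T0.r0,T1.r0,T2.r0)
SC (10): 011 012 101 102 111 112 201 202 211 212
SC∖claimed = {111}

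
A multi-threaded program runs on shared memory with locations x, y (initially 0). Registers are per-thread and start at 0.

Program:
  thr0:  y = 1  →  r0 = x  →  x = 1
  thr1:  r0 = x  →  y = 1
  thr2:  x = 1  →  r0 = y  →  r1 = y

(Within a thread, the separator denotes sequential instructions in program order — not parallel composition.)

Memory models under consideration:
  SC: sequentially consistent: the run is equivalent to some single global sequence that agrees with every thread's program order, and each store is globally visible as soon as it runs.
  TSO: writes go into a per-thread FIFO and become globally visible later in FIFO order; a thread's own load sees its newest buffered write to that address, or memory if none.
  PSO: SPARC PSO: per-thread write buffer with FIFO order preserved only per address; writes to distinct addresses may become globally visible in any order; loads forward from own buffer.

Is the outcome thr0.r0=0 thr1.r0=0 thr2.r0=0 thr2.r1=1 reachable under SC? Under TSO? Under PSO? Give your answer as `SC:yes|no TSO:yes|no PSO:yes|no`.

outcome vector order: (thr0.r0,thr1.r0,thr2.r0,thr2.r1)
under SC → <0 0 1 1>, <0 1 1 1>, <1 0 0 0>, <1 0 0 1>, <1 0 1 1>, <1 1 0 0>, <1 1 0 1>, <1 1 1 1>
under TSO → <0 0 0 0>, <0 0 0 1>, <0 0 1 1>, <0 1 0 0>, <0 1 0 1>, <0 1 1 1>, <1 0 0 0>, <1 0 0 1>, <1 0 1 1>, <1 1 0 0>, <1 1 0 1>, <1 1 1 1>
under PSO → <0 0 0 0>, <0 0 0 1>, <0 0 1 1>, <0 1 0 0>, <0 1 0 1>, <0 1 1 1>, <1 0 0 0>, <1 0 0 1>, <1 0 1 1>, <1 1 0 0>, <1 1 0 1>, <1 1 1 1>
target <0 0 0 1> ∈ {TSO,PSO}

SC:no TSO:yes PSO:yes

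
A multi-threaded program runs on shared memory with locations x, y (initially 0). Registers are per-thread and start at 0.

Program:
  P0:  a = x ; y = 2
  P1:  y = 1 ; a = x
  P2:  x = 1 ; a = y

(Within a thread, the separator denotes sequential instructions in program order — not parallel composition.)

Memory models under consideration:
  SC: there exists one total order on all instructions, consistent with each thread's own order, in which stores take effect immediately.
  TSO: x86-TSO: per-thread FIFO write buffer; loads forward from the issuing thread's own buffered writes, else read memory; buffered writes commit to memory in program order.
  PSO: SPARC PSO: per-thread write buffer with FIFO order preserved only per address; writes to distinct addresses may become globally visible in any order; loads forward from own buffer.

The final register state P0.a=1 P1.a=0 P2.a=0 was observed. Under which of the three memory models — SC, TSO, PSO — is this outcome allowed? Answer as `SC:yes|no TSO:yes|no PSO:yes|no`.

SC:no TSO:yes PSO:yes

outcome vector order: (P0.a,P1.a,P2.a)
under SC → 001; 002; 010; 011; 012; 101; 102; 110; 111; 112
under TSO → 000; 001; 002; 010; 011; 012; 100; 101; 102; 110; 111; 112
under PSO → 000; 001; 002; 010; 011; 012; 100; 101; 102; 110; 111; 112
target 100 ∈ {TSO,PSO}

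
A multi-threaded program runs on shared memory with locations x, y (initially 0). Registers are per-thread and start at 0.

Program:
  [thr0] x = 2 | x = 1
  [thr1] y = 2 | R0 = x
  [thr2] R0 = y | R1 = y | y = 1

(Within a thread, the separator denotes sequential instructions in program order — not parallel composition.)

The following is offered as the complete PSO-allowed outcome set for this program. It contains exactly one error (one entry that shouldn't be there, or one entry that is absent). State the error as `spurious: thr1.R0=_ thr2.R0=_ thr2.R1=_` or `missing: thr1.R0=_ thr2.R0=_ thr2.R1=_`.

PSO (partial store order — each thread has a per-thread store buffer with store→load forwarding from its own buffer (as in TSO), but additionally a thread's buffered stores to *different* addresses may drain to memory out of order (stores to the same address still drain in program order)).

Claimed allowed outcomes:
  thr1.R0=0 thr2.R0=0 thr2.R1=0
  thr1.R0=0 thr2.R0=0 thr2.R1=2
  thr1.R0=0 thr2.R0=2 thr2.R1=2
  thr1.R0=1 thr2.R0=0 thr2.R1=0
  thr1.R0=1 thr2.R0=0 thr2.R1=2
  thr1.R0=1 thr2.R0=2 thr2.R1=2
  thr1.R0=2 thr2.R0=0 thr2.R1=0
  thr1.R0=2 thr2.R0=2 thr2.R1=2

outcome vector order: (thr1.R0,thr2.R0,thr2.R1)
PSO: 9 outcomes — {(0,0,0); (0,0,2); (0,2,2); (1,0,0); (1,0,2); (1,2,2); (2,0,0); (2,0,2); (2,2,2)}
PSO∖claimed = {(2,0,2)}

missing: thr1.R0=2 thr2.R0=0 thr2.R1=2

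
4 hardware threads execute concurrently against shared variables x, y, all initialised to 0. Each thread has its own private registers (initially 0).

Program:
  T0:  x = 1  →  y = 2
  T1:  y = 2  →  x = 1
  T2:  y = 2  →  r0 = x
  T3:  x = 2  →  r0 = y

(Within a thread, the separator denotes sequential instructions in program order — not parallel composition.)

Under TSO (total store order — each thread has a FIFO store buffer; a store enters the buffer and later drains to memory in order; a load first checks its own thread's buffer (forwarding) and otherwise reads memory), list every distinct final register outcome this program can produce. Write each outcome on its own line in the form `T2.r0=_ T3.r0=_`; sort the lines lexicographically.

T2.r0=0 T3.r0=0
T2.r0=0 T3.r0=2
T2.r0=1 T3.r0=0
T2.r0=1 T3.r0=2
T2.r0=2 T3.r0=0
T2.r0=2 T3.r0=2

outcome vector order: (T2.r0,T3.r0)
|TSO outcomes| = 6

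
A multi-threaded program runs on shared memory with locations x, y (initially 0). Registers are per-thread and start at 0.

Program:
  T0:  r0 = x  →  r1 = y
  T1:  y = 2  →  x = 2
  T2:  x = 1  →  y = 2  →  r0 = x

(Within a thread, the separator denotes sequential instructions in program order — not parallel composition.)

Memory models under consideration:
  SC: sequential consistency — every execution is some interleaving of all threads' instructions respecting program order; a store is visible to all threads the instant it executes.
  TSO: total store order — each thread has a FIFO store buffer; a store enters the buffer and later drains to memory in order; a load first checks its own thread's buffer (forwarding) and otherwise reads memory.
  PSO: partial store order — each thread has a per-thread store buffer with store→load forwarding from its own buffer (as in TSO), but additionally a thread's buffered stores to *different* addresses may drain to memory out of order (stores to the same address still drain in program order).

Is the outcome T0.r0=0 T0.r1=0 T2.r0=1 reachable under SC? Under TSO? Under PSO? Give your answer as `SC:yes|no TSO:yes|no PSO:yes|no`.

outcome vector order: (T0.r0,T0.r1,T2.r0)
under SC → <0 0 1> <0 0 2> <0 2 1> <0 2 2> <1 0 1> <1 0 2> <1 2 1> <1 2 2> <2 2 1> <2 2 2>
under TSO → <0 0 1> <0 0 2> <0 2 1> <0 2 2> <1 0 1> <1 0 2> <1 2 1> <1 2 2> <2 2 1> <2 2 2>
under PSO → <0 0 1> <0 0 2> <0 2 1> <0 2 2> <1 0 1> <1 0 2> <1 2 1> <1 2 2> <2 0 1> <2 0 2> <2 2 1> <2 2 2>
target <0 0 1> ∈ {SC,TSO,PSO}

SC:yes TSO:yes PSO:yes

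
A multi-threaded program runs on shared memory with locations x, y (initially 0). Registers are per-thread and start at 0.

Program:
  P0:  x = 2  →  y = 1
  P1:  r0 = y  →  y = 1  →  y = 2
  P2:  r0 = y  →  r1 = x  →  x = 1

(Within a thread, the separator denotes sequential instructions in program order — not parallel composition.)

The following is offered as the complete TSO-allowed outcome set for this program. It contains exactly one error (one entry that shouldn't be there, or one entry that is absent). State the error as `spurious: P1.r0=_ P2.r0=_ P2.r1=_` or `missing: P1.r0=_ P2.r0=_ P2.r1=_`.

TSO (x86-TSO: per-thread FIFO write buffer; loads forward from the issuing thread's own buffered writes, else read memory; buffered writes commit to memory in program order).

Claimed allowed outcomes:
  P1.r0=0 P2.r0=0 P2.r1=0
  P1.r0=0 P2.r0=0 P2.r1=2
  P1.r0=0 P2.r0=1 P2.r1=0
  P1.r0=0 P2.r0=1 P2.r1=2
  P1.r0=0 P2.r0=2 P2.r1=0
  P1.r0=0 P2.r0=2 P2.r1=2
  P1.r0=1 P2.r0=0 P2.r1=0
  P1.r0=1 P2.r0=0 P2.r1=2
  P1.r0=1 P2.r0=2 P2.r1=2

missing: P1.r0=1 P2.r0=1 P2.r1=2

outcome vector order: (P1.r0,P2.r0,P2.r1)
TSO: 10 outcomes — {(0,0,0), (0,0,2), (0,1,0), (0,1,2), (0,2,0), (0,2,2), (1,0,0), (1,0,2), (1,1,2), (1,2,2)}
TSO∖claimed = {(1,1,2)}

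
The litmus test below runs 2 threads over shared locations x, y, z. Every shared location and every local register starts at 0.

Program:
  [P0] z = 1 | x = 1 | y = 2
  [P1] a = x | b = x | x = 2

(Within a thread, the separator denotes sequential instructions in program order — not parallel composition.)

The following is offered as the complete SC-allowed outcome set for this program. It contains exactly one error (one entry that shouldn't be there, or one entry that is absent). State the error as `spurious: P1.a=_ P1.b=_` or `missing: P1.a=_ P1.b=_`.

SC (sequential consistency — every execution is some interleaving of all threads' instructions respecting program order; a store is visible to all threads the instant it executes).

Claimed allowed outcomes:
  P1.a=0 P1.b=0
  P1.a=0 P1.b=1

missing: P1.a=1 P1.b=1

outcome vector order: (P1.a,P1.b)
[SC] allowed = {(0,0), (0,1), (1,1)}
SC∖claimed = {(1,1)}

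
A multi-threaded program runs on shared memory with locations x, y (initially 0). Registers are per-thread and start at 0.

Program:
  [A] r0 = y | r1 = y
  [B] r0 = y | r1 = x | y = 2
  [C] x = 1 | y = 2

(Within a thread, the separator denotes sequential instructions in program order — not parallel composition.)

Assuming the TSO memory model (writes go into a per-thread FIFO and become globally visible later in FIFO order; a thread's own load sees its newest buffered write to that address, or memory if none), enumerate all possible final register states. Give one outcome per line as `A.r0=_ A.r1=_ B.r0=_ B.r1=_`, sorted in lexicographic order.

outcome vector order: (A.r0,A.r1,B.r0,B.r1)
|TSO outcomes| = 9

A.r0=0 A.r1=0 B.r0=0 B.r1=0
A.r0=0 A.r1=0 B.r0=0 B.r1=1
A.r0=0 A.r1=0 B.r0=2 B.r1=1
A.r0=0 A.r1=2 B.r0=0 B.r1=0
A.r0=0 A.r1=2 B.r0=0 B.r1=1
A.r0=0 A.r1=2 B.r0=2 B.r1=1
A.r0=2 A.r1=2 B.r0=0 B.r1=0
A.r0=2 A.r1=2 B.r0=0 B.r1=1
A.r0=2 A.r1=2 B.r0=2 B.r1=1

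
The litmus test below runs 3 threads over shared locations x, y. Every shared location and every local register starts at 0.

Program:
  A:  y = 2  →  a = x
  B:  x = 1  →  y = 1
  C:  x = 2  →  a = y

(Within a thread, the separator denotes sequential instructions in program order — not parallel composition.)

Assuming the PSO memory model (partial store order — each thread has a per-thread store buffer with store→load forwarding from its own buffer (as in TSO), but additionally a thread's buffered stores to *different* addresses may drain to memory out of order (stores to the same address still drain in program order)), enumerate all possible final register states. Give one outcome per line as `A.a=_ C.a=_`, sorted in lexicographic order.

outcome vector order: (A.a,C.a)
|PSO outcomes| = 9

A.a=0 C.a=0
A.a=0 C.a=1
A.a=0 C.a=2
A.a=1 C.a=0
A.a=1 C.a=1
A.a=1 C.a=2
A.a=2 C.a=0
A.a=2 C.a=1
A.a=2 C.a=2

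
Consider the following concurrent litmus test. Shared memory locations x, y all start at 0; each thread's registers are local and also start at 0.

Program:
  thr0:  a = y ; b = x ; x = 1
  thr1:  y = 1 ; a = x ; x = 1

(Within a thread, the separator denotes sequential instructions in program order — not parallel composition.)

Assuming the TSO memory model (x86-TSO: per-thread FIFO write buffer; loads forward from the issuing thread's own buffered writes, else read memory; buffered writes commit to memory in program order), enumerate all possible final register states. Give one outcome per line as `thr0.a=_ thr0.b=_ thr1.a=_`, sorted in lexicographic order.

outcome vector order: (thr0.a,thr0.b,thr1.a)
|TSO outcomes| = 6

thr0.a=0 thr0.b=0 thr1.a=0
thr0.a=0 thr0.b=0 thr1.a=1
thr0.a=0 thr0.b=1 thr1.a=0
thr0.a=1 thr0.b=0 thr1.a=0
thr0.a=1 thr0.b=0 thr1.a=1
thr0.a=1 thr0.b=1 thr1.a=0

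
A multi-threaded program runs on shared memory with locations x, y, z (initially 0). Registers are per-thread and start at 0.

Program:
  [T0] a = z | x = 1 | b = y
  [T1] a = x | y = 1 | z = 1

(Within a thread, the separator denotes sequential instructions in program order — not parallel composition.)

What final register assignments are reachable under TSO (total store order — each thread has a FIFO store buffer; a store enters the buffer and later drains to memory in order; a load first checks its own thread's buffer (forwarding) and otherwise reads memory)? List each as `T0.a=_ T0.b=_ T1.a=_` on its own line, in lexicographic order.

T0.a=0 T0.b=0 T1.a=0
T0.a=0 T0.b=0 T1.a=1
T0.a=0 T0.b=1 T1.a=0
T0.a=0 T0.b=1 T1.a=1
T0.a=1 T0.b=1 T1.a=0

outcome vector order: (T0.a,T0.b,T1.a)
|TSO outcomes| = 5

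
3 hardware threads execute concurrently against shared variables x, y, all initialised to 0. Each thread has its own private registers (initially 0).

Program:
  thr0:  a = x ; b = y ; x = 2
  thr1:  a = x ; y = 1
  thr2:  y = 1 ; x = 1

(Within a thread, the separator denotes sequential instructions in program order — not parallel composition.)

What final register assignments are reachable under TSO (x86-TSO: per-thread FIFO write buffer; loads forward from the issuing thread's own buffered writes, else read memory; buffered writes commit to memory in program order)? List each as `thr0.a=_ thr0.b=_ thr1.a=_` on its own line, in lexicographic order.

thr0.a=0 thr0.b=0 thr1.a=0
thr0.a=0 thr0.b=0 thr1.a=1
thr0.a=0 thr0.b=0 thr1.a=2
thr0.a=0 thr0.b=1 thr1.a=0
thr0.a=0 thr0.b=1 thr1.a=1
thr0.a=0 thr0.b=1 thr1.a=2
thr0.a=1 thr0.b=1 thr1.a=0
thr0.a=1 thr0.b=1 thr1.a=1
thr0.a=1 thr0.b=1 thr1.a=2

outcome vector order: (thr0.a,thr0.b,thr1.a)
|TSO outcomes| = 9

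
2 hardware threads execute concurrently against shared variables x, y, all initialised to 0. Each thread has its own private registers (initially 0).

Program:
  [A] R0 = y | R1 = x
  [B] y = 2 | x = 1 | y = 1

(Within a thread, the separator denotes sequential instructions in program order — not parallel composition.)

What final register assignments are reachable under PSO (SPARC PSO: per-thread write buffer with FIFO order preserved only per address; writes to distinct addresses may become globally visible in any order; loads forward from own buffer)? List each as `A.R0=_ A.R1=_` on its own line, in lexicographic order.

A.R0=0 A.R1=0
A.R0=0 A.R1=1
A.R0=1 A.R1=0
A.R0=1 A.R1=1
A.R0=2 A.R1=0
A.R0=2 A.R1=1

outcome vector order: (A.R0,A.R1)
|PSO outcomes| = 6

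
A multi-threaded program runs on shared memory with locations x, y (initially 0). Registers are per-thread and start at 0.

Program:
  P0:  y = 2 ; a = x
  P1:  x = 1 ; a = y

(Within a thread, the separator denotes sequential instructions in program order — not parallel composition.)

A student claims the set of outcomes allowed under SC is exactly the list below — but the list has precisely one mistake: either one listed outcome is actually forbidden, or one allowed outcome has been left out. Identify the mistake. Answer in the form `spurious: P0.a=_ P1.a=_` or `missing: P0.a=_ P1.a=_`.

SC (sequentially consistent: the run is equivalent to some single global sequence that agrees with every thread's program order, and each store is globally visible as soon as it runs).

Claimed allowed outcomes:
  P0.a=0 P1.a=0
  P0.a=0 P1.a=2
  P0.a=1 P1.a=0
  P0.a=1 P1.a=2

outcome vector order: (P0.a,P1.a)
SC: 3 outcomes — {<0 2>; <1 0>; <1 2>}
claimed∖SC = {<0 0>}

spurious: P0.a=0 P1.a=0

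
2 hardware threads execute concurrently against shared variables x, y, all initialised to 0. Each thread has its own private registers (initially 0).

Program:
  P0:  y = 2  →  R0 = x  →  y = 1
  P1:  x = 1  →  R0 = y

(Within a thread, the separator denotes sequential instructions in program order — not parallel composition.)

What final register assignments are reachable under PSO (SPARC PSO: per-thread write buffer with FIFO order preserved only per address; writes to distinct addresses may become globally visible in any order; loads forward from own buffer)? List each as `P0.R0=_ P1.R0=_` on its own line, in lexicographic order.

P0.R0=0 P1.R0=0
P0.R0=0 P1.R0=1
P0.R0=0 P1.R0=2
P0.R0=1 P1.R0=0
P0.R0=1 P1.R0=1
P0.R0=1 P1.R0=2

outcome vector order: (P0.R0,P1.R0)
|PSO outcomes| = 6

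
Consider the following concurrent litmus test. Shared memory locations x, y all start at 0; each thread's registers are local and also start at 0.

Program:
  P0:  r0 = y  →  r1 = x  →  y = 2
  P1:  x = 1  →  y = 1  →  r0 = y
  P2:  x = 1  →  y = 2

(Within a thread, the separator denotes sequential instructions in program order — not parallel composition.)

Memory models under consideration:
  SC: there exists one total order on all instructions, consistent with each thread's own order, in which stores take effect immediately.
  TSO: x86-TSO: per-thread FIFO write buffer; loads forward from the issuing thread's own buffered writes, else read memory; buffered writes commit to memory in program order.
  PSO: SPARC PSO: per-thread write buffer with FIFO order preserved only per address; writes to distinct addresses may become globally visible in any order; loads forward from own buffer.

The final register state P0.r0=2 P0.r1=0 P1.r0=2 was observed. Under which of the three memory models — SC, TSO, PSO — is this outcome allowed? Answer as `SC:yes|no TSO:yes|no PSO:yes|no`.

outcome vector order: (P0.r0,P0.r1,P1.r0)
[SC] allowed = {(0,0,1) (0,0,2) (0,1,1) (0,1,2) (1,1,1) (1,1,2) (2,1,1) (2,1,2)}
[TSO] allowed = {(0,0,1) (0,0,2) (0,1,1) (0,1,2) (1,1,1) (1,1,2) (2,1,1) (2,1,2)}
[PSO] allowed = {(0,0,1) (0,0,2) (0,1,1) (0,1,2) (1,0,1) (1,0,2) (1,1,1) (1,1,2) (2,0,1) (2,0,2) (2,1,1) (2,1,2)}
target (2,0,2) ∈ {PSO}

SC:no TSO:no PSO:yes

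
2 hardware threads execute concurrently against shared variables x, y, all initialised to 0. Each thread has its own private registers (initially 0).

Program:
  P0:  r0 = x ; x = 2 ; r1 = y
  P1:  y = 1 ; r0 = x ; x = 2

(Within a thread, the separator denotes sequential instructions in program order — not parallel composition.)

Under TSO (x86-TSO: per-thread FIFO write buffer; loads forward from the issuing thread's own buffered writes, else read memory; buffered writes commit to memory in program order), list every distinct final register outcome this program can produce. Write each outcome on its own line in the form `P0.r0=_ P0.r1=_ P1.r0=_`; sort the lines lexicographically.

P0.r0=0 P0.r1=0 P1.r0=0
P0.r0=0 P0.r1=0 P1.r0=2
P0.r0=0 P0.r1=1 P1.r0=0
P0.r0=0 P0.r1=1 P1.r0=2
P0.r0=2 P0.r1=1 P1.r0=0

outcome vector order: (P0.r0,P0.r1,P1.r0)
|TSO outcomes| = 5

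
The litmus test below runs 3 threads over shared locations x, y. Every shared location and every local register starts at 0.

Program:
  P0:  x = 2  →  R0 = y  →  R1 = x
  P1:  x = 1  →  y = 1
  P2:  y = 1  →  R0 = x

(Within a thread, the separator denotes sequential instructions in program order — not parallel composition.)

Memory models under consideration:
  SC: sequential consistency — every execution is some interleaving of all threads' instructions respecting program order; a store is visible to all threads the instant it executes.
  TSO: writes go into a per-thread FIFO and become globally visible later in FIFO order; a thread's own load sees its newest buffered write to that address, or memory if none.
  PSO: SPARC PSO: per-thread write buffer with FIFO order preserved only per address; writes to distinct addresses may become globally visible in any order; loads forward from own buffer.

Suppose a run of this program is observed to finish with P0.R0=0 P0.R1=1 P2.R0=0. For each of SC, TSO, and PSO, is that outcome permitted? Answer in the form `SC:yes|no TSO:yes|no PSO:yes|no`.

outcome vector order: (P0.R0,P0.R1,P2.R0)
under SC → (0,1,1), (0,1,2), (0,2,1), (0,2,2), (1,1,0), (1,1,1), (1,1,2), (1,2,0), (1,2,1), (1,2,2)
under TSO → (0,1,0), (0,1,1), (0,1,2), (0,2,0), (0,2,1), (0,2,2), (1,1,0), (1,1,1), (1,1,2), (1,2,0), (1,2,1), (1,2,2)
under PSO → (0,1,0), (0,1,1), (0,1,2), (0,2,0), (0,2,1), (0,2,2), (1,1,0), (1,1,1), (1,1,2), (1,2,0), (1,2,1), (1,2,2)
target (0,1,0) ∈ {TSO,PSO}

SC:no TSO:yes PSO:yes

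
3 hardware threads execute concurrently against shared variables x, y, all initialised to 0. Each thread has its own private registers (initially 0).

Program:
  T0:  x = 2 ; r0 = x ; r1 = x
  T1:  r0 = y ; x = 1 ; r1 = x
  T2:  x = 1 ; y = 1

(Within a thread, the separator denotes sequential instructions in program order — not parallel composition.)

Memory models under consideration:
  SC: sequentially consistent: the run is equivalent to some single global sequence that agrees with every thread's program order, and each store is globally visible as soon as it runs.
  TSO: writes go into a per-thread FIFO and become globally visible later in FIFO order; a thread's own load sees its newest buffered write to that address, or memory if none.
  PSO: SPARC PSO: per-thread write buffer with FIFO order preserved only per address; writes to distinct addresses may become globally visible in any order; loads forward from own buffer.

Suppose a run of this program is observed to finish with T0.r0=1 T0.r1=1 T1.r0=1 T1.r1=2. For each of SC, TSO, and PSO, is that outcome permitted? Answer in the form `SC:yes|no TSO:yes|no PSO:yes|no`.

SC:no TSO:no PSO:yes

outcome vector order: (T0.r0,T0.r1,T1.r0,T1.r1)
SC (10): (1,1,0,1) (1,1,0,2) (1,1,1,1) (2,1,0,1) (2,1,0,2) (2,1,1,1) (2,2,0,1) (2,2,0,2) (2,2,1,1) (2,2,1,2)
TSO (10): (1,1,0,1) (1,1,0,2) (1,1,1,1) (2,1,0,1) (2,1,0,2) (2,1,1,1) (2,2,0,1) (2,2,0,2) (2,2,1,1) (2,2,1,2)
PSO (12): (1,1,0,1) (1,1,0,2) (1,1,1,1) (1,1,1,2) (2,1,0,1) (2,1,0,2) (2,1,1,1) (2,1,1,2) (2,2,0,1) (2,2,0,2) (2,2,1,1) (2,2,1,2)
target (1,1,1,2) ∈ {PSO}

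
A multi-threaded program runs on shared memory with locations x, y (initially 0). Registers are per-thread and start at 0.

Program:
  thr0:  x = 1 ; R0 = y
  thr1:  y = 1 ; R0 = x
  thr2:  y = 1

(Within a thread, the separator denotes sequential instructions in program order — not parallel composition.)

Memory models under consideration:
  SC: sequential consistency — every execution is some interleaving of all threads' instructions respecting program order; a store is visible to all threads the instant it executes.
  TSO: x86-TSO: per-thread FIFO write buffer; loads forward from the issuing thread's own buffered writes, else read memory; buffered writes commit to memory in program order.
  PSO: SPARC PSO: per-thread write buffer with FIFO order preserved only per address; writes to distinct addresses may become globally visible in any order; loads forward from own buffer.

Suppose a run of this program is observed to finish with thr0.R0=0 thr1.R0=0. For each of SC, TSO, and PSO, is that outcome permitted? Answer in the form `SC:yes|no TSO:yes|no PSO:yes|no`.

outcome vector order: (thr0.R0,thr1.R0)
under SC → <0 1> <1 0> <1 1>
under TSO → <0 0> <0 1> <1 0> <1 1>
under PSO → <0 0> <0 1> <1 0> <1 1>
target <0 0> ∈ {TSO,PSO}

SC:no TSO:yes PSO:yes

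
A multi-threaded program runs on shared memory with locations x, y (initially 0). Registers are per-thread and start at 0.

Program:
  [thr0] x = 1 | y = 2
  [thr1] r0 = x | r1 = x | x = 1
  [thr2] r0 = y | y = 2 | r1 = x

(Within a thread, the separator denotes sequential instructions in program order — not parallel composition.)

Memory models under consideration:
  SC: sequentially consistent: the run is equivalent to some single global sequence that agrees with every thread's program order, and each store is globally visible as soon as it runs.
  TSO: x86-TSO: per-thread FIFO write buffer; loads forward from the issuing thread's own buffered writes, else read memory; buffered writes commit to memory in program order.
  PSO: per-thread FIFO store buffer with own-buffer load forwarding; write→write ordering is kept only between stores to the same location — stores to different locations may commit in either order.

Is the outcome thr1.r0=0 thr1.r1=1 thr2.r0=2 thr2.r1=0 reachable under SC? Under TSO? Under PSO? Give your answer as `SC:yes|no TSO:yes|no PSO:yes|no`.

SC:no TSO:no PSO:yes

outcome vector order: (thr1.r0,thr1.r1,thr2.r0,thr2.r1)
SC: 9 outcomes — {(0,0,0,0) (0,0,0,1) (0,0,2,1) (0,1,0,0) (0,1,0,1) (0,1,2,1) (1,1,0,0) (1,1,0,1) (1,1,2,1)}
TSO: 9 outcomes — {(0,0,0,0) (0,0,0,1) (0,0,2,1) (0,1,0,0) (0,1,0,1) (0,1,2,1) (1,1,0,0) (1,1,0,1) (1,1,2,1)}
PSO: 12 outcomes — {(0,0,0,0) (0,0,0,1) (0,0,2,0) (0,0,2,1) (0,1,0,0) (0,1,0,1) (0,1,2,0) (0,1,2,1) (1,1,0,0) (1,1,0,1) (1,1,2,0) (1,1,2,1)}
target (0,1,2,0) ∈ {PSO}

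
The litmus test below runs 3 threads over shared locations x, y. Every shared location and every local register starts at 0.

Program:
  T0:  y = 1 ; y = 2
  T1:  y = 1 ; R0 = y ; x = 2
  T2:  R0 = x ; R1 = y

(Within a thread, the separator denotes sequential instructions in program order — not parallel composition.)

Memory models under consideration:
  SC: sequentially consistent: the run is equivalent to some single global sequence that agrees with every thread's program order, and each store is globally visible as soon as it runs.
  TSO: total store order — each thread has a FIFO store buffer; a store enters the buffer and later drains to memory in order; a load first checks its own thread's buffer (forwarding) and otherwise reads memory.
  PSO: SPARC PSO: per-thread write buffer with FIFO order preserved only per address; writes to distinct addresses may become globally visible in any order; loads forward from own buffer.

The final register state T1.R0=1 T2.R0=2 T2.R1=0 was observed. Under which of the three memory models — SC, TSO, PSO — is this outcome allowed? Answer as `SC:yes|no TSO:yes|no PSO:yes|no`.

outcome vector order: (T1.R0,T2.R0,T2.R1)
SC: 9 outcomes — {1/0/0; 1/0/1; 1/0/2; 1/2/1; 1/2/2; 2/0/0; 2/0/1; 2/0/2; 2/2/2}
TSO: 9 outcomes — {1/0/0; 1/0/1; 1/0/2; 1/2/1; 1/2/2; 2/0/0; 2/0/1; 2/0/2; 2/2/2}
PSO: 10 outcomes — {1/0/0; 1/0/1; 1/0/2; 1/2/0; 1/2/1; 1/2/2; 2/0/0; 2/0/1; 2/0/2; 2/2/2}
target 1/2/0 ∈ {PSO}

SC:no TSO:no PSO:yes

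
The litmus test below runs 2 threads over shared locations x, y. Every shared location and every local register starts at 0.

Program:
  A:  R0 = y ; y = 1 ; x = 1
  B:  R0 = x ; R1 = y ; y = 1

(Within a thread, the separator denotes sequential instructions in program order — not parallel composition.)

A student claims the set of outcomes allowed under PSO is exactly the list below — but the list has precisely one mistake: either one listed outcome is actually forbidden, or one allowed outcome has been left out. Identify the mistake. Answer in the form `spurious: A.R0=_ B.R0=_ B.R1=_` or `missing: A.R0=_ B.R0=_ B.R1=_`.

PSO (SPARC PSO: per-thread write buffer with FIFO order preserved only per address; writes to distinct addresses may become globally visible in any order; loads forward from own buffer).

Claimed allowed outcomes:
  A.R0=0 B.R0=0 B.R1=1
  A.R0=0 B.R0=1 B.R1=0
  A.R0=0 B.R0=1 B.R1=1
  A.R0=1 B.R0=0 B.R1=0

missing: A.R0=0 B.R0=0 B.R1=0

outcome vector order: (A.R0,B.R0,B.R1)
under PSO → 000; 001; 010; 011; 100
PSO∖claimed = {000}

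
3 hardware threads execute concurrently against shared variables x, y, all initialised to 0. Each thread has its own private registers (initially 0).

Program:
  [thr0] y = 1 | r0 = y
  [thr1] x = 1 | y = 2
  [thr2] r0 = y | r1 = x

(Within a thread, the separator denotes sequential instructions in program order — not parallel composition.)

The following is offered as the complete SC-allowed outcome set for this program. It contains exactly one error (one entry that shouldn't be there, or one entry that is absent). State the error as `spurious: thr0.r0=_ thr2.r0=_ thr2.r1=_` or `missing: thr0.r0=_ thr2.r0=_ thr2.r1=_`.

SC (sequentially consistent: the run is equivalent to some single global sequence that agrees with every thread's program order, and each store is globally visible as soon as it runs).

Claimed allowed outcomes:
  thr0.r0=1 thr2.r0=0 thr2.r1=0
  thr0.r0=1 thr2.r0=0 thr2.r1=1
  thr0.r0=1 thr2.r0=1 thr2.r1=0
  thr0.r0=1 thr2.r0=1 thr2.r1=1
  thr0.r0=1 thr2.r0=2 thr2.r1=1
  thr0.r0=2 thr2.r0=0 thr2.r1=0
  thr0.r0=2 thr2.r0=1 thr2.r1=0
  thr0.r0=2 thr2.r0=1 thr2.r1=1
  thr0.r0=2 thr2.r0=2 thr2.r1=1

outcome vector order: (thr0.r0,thr2.r0,thr2.r1)
SC (10): 100, 101, 110, 111, 121, 200, 201, 210, 211, 221
SC∖claimed = {201}

missing: thr0.r0=2 thr2.r0=0 thr2.r1=1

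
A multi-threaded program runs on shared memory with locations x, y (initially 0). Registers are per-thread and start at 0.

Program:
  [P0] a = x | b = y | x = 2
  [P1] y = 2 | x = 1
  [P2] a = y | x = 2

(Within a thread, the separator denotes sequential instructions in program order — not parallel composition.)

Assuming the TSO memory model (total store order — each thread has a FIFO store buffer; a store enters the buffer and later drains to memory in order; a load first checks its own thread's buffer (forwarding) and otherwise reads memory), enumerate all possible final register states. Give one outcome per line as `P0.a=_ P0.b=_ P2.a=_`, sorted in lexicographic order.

outcome vector order: (P0.a,P0.b,P2.a)
|TSO outcomes| = 9

P0.a=0 P0.b=0 P2.a=0
P0.a=0 P0.b=0 P2.a=2
P0.a=0 P0.b=2 P2.a=0
P0.a=0 P0.b=2 P2.a=2
P0.a=1 P0.b=2 P2.a=0
P0.a=1 P0.b=2 P2.a=2
P0.a=2 P0.b=0 P2.a=0
P0.a=2 P0.b=2 P2.a=0
P0.a=2 P0.b=2 P2.a=2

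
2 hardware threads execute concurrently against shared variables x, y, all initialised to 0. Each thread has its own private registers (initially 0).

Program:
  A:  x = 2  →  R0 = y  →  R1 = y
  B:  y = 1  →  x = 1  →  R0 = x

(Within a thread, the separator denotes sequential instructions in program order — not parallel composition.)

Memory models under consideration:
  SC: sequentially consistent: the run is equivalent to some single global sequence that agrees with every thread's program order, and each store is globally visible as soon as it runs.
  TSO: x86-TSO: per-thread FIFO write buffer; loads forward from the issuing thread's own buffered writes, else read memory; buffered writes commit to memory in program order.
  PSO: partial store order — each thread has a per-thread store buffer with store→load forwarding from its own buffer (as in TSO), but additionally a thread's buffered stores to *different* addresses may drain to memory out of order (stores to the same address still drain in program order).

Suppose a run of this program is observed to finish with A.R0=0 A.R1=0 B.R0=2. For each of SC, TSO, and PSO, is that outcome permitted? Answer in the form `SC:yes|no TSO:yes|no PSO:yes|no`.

SC:no TSO:yes PSO:yes

outcome vector order: (A.R0,A.R1,B.R0)
SC: 4 outcomes — {0/0/1, 0/1/1, 1/1/1, 1/1/2}
TSO: 6 outcomes — {0/0/1, 0/0/2, 0/1/1, 0/1/2, 1/1/1, 1/1/2}
PSO: 6 outcomes — {0/0/1, 0/0/2, 0/1/1, 0/1/2, 1/1/1, 1/1/2}
target 0/0/2 ∈ {TSO,PSO}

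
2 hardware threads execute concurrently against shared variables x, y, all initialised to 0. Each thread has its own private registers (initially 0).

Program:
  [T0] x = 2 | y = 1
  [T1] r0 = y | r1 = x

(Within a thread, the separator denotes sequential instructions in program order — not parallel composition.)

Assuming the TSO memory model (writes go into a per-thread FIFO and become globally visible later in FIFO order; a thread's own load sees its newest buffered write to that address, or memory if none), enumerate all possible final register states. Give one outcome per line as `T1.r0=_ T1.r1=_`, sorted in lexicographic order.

T1.r0=0 T1.r1=0
T1.r0=0 T1.r1=2
T1.r0=1 T1.r1=2

outcome vector order: (T1.r0,T1.r1)
|TSO outcomes| = 3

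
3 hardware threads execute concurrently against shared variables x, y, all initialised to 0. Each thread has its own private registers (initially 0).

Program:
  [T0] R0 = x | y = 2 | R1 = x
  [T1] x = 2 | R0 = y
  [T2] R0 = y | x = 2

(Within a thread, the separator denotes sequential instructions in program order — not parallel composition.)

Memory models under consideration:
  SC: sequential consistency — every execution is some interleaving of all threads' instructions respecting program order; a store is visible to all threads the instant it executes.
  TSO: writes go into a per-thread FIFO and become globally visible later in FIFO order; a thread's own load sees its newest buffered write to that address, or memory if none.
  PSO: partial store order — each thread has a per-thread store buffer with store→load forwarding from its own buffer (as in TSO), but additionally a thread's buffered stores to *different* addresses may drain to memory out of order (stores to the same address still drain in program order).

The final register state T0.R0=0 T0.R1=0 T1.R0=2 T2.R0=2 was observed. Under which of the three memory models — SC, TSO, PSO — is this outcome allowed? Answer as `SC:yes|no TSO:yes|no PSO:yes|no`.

outcome vector order: (T0.R0,T0.R1,T1.R0,T2.R0)
[SC] allowed = {<0 0 2 0>, <0 0 2 2>, <0 2 0 0>, <0 2 0 2>, <0 2 2 0>, <0 2 2 2>, <2 2 0 0>, <2 2 0 2>, <2 2 2 0>, <2 2 2 2>}
[TSO] allowed = {<0 0 0 0>, <0 0 0 2>, <0 0 2 0>, <0 0 2 2>, <0 2 0 0>, <0 2 0 2>, <0 2 2 0>, <0 2 2 2>, <2 2 0 0>, <2 2 0 2>, <2 2 2 0>, <2 2 2 2>}
[PSO] allowed = {<0 0 0 0>, <0 0 0 2>, <0 0 2 0>, <0 0 2 2>, <0 2 0 0>, <0 2 0 2>, <0 2 2 0>, <0 2 2 2>, <2 2 0 0>, <2 2 0 2>, <2 2 2 0>, <2 2 2 2>}
target <0 0 2 2> ∈ {SC,TSO,PSO}

SC:yes TSO:yes PSO:yes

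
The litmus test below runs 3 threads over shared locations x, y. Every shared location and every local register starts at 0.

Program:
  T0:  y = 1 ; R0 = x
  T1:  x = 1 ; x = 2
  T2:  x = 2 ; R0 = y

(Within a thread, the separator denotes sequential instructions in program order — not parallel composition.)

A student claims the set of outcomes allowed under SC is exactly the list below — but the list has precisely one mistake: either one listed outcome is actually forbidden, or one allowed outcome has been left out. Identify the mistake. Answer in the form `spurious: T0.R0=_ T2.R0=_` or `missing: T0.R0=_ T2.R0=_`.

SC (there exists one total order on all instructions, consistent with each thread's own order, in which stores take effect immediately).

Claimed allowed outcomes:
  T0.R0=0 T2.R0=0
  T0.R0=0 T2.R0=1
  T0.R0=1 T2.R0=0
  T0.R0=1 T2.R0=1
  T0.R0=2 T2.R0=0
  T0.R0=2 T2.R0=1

outcome vector order: (T0.R0,T2.R0)
SC: 5 outcomes — {01, 10, 11, 20, 21}
claimed∖SC = {00}

spurious: T0.R0=0 T2.R0=0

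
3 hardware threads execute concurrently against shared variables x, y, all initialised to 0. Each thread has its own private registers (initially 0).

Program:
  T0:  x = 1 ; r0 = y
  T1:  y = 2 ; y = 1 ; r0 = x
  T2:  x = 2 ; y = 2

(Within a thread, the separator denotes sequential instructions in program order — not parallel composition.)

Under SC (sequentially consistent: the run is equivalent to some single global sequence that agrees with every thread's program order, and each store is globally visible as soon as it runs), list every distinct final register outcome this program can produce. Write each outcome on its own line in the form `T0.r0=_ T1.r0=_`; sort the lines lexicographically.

T0.r0=0 T1.r0=1
T0.r0=0 T1.r0=2
T0.r0=1 T1.r0=0
T0.r0=1 T1.r0=1
T0.r0=1 T1.r0=2
T0.r0=2 T1.r0=0
T0.r0=2 T1.r0=1
T0.r0=2 T1.r0=2

outcome vector order: (T0.r0,T1.r0)
|SC outcomes| = 8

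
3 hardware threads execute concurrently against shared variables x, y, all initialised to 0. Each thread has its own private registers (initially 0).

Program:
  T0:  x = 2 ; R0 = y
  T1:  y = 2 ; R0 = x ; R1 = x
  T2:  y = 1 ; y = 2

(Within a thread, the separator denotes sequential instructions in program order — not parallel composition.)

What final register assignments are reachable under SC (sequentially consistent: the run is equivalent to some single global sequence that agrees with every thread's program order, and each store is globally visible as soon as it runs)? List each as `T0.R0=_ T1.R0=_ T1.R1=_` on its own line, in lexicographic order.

outcome vector order: (T0.R0,T1.R0,T1.R1)
|SC outcomes| = 7

T0.R0=0 T1.R0=2 T1.R1=2
T0.R0=1 T1.R0=0 T1.R1=0
T0.R0=1 T1.R0=0 T1.R1=2
T0.R0=1 T1.R0=2 T1.R1=2
T0.R0=2 T1.R0=0 T1.R1=0
T0.R0=2 T1.R0=0 T1.R1=2
T0.R0=2 T1.R0=2 T1.R1=2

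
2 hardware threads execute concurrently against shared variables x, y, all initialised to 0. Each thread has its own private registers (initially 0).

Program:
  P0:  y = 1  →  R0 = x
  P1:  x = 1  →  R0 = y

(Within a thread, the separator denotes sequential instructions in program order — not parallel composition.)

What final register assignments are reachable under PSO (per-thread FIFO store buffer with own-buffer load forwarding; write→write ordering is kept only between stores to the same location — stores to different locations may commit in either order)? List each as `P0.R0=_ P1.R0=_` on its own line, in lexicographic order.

outcome vector order: (P0.R0,P1.R0)
|PSO outcomes| = 4

P0.R0=0 P1.R0=0
P0.R0=0 P1.R0=1
P0.R0=1 P1.R0=0
P0.R0=1 P1.R0=1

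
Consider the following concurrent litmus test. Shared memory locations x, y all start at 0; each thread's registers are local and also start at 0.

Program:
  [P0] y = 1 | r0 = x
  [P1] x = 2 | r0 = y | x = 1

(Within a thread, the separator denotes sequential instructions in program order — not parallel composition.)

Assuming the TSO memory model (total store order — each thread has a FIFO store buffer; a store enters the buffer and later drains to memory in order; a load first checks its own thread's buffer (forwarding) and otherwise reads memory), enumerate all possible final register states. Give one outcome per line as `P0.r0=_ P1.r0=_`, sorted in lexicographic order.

outcome vector order: (P0.r0,P1.r0)
|TSO outcomes| = 6

P0.r0=0 P1.r0=0
P0.r0=0 P1.r0=1
P0.r0=1 P1.r0=0
P0.r0=1 P1.r0=1
P0.r0=2 P1.r0=0
P0.r0=2 P1.r0=1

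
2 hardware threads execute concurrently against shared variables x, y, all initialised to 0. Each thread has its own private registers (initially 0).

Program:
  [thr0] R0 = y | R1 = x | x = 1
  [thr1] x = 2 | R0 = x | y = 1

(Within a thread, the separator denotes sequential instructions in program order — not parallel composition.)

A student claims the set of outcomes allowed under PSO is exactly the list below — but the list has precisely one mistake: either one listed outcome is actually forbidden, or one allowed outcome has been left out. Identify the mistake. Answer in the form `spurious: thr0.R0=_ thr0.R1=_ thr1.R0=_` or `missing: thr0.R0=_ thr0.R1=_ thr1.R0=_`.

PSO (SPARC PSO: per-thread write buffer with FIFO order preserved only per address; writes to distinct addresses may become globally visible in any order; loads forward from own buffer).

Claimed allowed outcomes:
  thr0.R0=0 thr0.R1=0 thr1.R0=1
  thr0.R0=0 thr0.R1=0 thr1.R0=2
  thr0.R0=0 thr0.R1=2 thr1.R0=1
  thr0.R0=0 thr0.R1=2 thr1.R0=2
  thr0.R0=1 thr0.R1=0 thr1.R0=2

outcome vector order: (thr0.R0,thr0.R1,thr1.R0)
under PSO → (0,0,1); (0,0,2); (0,2,1); (0,2,2); (1,0,2); (1,2,2)
PSO∖claimed = {(1,2,2)}

missing: thr0.R0=1 thr0.R1=2 thr1.R0=2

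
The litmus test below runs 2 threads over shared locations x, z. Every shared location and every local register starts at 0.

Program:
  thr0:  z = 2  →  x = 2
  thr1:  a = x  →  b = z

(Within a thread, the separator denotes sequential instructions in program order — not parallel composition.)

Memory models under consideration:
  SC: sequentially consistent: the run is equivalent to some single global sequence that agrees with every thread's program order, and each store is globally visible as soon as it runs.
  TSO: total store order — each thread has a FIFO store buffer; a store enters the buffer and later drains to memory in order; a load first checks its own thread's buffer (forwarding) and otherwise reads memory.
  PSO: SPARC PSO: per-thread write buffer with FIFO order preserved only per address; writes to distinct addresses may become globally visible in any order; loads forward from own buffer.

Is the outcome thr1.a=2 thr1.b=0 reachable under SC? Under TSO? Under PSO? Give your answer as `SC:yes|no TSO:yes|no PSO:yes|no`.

outcome vector order: (thr1.a,thr1.b)
SC: 3 outcomes — {00 02 22}
TSO: 3 outcomes — {00 02 22}
PSO: 4 outcomes — {00 02 20 22}
target 20 ∈ {PSO}

SC:no TSO:no PSO:yes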